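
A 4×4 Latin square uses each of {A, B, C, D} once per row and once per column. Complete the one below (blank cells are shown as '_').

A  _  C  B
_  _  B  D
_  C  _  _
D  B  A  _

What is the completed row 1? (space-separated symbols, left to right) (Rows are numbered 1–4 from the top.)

A D C B

(r1,c2): row 1 has {A,B,C}; column 2 has {B,C}, so it must be D.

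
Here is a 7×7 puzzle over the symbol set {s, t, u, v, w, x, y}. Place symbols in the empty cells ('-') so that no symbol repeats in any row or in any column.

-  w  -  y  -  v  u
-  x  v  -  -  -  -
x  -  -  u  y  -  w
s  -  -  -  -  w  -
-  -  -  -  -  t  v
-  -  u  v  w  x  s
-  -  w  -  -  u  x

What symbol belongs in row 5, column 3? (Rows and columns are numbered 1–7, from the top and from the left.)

y

(r1,c1) = t
(r3,c6) = s
(r6,c1) = y
(r6,c2) = t
(r7,c1) = v
(r2,c6) = y
(r2,c7) = t
(r3,c2) = v
(r3,c3) = t
(r4,c7) = y
(r4,c2) = u
(r4,c3) = x
(r4,c4) = t
(r4,c5) = v
(r7,c4) = s
(r7,c5) = t
(r1,c3) = s
(r1,c5) = x
(r2,c4) = w
(r5,c3) = y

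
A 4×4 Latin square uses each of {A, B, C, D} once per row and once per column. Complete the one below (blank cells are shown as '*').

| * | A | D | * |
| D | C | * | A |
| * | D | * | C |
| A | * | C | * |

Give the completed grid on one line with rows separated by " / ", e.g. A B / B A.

C A D B / D C B A / B D A C / A B C D

(r1,c4) = B
(r2,c3) = B
(r3,c1) = B
(r3,c3) = A
(r4,c2) = B
(r4,c4) = D
(r1,c1) = C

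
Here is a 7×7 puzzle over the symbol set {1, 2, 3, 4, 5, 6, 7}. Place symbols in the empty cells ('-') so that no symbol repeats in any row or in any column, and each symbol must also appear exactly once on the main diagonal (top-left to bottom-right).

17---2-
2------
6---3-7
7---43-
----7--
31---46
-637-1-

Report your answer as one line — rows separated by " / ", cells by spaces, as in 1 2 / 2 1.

(r3,c6) = 5
(r5,c6) = 6
(r2,c6) = 7
(r3,c3) = 2
(r7,c7) = 5
(r2,c2) = 3
(r3,c2) = 4
(r3,c4) = 1
(r4,c4) = 6
(r7,c1) = 4
(r7,c5) = 2
(r5,c1) = 5
(r5,c2) = 2
(r6,c5) = 5
(r1,c5) = 6
(r2,c5) = 1
(r2,c7) = 4
(r4,c2) = 5
(r4,c3) = 1
(r4,c7) = 2
(r5,c3) = 4
(r5,c4) = 3
(r5,c7) = 1
(r6,c3) = 7
(r6,c4) = 2
(r1,c3) = 5
(r1,c4) = 4
(r1,c7) = 3
(r2,c3) = 6
(r2,c4) = 5

1 7 5 4 6 2 3 / 2 3 6 5 1 7 4 / 6 4 2 1 3 5 7 / 7 5 1 6 4 3 2 / 5 2 4 3 7 6 1 / 3 1 7 2 5 4 6 / 4 6 3 7 2 1 5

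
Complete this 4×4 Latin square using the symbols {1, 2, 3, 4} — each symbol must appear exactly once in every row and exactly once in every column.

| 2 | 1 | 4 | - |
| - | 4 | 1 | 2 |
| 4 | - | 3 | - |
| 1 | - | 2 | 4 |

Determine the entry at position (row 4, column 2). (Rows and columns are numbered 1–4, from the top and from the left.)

At row 1, column 4: row 1 has {1,2,4}; column 4 has {2,4}; that leaves 3.
At row 2, column 1: row 2 has {1,2,4}; column 1 has {1,2,4}; that leaves 3.
At row 3, column 2: row 3 has {3,4}; column 2 has {1,4}; that leaves 2.
At row 3, column 4: row 3 has {2,3,4}; column 4 has {2,3,4}; that leaves 1.
At row 4, column 2: row 4 has {1,2,4}; column 2 has {1,2,4}; that leaves 3.

3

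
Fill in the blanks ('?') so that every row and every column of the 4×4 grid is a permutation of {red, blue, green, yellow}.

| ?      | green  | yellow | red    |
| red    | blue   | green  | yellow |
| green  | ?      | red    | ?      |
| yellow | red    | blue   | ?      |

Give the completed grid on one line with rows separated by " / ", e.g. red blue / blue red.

blue green yellow red / red blue green yellow / green yellow red blue / yellow red blue green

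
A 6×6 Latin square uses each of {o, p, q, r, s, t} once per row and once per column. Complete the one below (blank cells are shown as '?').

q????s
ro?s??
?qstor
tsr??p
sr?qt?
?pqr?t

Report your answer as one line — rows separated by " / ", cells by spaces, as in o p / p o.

At row 1, column 2: row 1 has {q,s}; column 2 has {o,p,q,r,s}; that leaves t.
At row 2, column 6: row 2 has {o,r,s}; column 6 has {p,r,s,t}; that leaves q.
At row 3, column 1: row 3 has {o,q,r,s,t}; column 1 has {q,r,s,t}; that leaves p.
At row 4, column 4: row 4 has {p,r,s,t}; column 4 has {q,r,s,t}; that leaves o.
At row 4, column 5: row 4 has {o,p,r,s,t}; column 5 has {o,t}; that leaves q.
At row 5, column 6: row 5 has {q,r,s,t}; column 6 has {p,q,r,s,t}; that leaves o.
At row 6, column 1: row 6 has {p,q,r,t}; column 1 has {p,q,r,s,t}; that leaves o.
At row 6, column 5: row 6 has {o,p,q,r,t}; column 5 has {o,q,t}; that leaves s.
At row 1, column 4: row 1 has {q,s,t}; column 4 has {o,q,r,s,t}; that leaves p.
At row 1, column 5: row 1 has {p,q,s,t}; column 5 has {o,q,s,t}; that leaves r.
At row 2, column 5: row 2 has {o,q,r,s}; column 5 has {o,q,r,s,t}; that leaves p.
At row 5, column 3: row 5 has {o,q,r,s,t}; column 3 has {q,r,s}; that leaves p.
At row 1, column 3: row 1 has {p,q,r,s,t}; column 3 has {p,q,r,s}; that leaves o.
At row 2, column 3: row 2 has {o,p,q,r,s}; column 3 has {o,p,q,r,s}; that leaves t.

q t o p r s / r o t s p q / p q s t o r / t s r o q p / s r p q t o / o p q r s t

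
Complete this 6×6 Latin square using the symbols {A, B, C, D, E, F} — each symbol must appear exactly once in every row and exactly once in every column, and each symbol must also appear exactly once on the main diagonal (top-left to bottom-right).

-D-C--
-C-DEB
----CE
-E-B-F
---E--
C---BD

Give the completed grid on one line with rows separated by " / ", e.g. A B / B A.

(r1,c6) = A
(r5,c6) = C
(r1,c5) = F
(r5,c5) = A
(r1,c1) = E
(r1,c3) = B
(r3,c3) = F
(r3,c4) = A
(r4,c5) = D
(r5,c3) = D
(r6,c4) = F
(r2,c3) = A
(r3,c2) = B
(r4,c1) = A
(r4,c3) = C
(r5,c2) = F
(r6,c2) = A
(r6,c3) = E
(r2,c1) = F
(r3,c1) = D
(r5,c1) = B

E D B C F A / F C A D E B / D B F A C E / A E C B D F / B F D E A C / C A E F B D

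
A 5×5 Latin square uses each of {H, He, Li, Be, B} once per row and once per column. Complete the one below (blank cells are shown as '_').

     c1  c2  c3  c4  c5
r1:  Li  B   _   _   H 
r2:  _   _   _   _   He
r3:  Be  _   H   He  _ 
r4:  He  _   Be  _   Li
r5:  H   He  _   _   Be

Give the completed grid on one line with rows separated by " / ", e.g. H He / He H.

Li B He Be H / B Be Li H He / Be Li H He B / He H Be B Li / H He B Li Be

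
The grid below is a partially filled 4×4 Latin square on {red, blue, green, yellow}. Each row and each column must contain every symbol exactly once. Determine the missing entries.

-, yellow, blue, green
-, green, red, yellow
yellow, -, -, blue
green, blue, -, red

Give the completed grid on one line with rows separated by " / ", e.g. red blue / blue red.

(r1,c1): row 1 has {blue,green,yellow}; column 1 has {green,yellow}, so it must be red.
(r2,c1): row 2 has {red,green,yellow}; column 1 has {red,green,yellow}, so it must be blue.
(r3,c2): row 3 has {blue,yellow}; column 2 has {blue,green,yellow}, so it must be red.
(r3,c3): row 3 has {red,blue,yellow}; column 3 has {red,blue}, so it must be green.
(r4,c3): row 4 has {red,blue,green}; column 3 has {red,blue,green}, so it must be yellow.

red yellow blue green / blue green red yellow / yellow red green blue / green blue yellow red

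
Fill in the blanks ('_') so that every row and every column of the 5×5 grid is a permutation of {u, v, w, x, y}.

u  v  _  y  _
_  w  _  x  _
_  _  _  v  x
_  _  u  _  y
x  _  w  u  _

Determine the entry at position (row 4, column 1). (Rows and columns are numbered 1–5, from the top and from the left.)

v

(r1,c3) = x
(r1,c5) = w
(r3,c3) = y
(r4,c2) = x
(r4,c4) = w
(r5,c2) = y
(r5,c5) = v
(r2,c3) = v
(r2,c5) = u
(r3,c1) = w
(r3,c2) = u
(r4,c1) = v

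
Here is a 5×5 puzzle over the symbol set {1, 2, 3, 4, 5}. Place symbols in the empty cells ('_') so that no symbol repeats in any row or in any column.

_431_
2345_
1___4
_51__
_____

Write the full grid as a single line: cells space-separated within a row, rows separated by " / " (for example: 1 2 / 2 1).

5 4 3 1 2 / 2 3 4 5 1 / 1 2 5 3 4 / 4 5 1 2 3 / 3 1 2 4 5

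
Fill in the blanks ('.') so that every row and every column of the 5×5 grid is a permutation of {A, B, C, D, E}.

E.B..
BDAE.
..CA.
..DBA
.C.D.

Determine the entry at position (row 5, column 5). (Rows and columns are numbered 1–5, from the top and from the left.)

B

Cell (r1,c2): row 1 has {B,E}; column 2 has {C,D} → A.
Cell (r1,c4): row 1 has {A,B,E}; column 4 has {A,B,D,E} → C.
Cell (r1,c5): row 1 has {A,B,C,E}; column 5 has {A} → D.
Cell (r2,c5): row 2 has {A,B,D,E}; column 5 has {A,D} → C.
Cell (r3,c1): row 3 has {A,C}; column 1 has {B,E} → D.
Cell (r4,c1): row 4 has {A,B,D}; column 1 has {B,D,E} → C.
Cell (r4,c2): row 4 has {A,B,C,D}; column 2 has {A,C,D} → E.
Cell (r5,c1): row 5 has {C,D}; column 1 has {B,C,D,E} → A.
Cell (r5,c3): row 5 has {A,C,D}; column 3 has {A,B,C,D} → E.
Cell (r5,c5): row 5 has {A,C,D,E}; column 5 has {A,C,D} → B.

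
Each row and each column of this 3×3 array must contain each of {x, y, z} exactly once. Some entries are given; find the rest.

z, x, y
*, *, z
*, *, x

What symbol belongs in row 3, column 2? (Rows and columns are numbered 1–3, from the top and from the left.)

z

(r2,c2): row 2 has {z}; column 2 has {x}, so it must be y.
(r3,c1): row 3 has {x}; column 1 has {z}, so it must be y.
(r3,c2): row 3 has {x,y}; column 2 has {x,y}, so it must be z.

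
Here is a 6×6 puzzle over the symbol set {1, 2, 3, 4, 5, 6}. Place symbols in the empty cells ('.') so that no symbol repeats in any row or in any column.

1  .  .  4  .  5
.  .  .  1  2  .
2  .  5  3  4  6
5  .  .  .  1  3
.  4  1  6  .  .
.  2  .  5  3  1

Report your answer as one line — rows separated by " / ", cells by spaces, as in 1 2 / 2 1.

(r1,c5) = 6
(r2,c6) = 4
(r3,c2) = 1
(r4,c2) = 6
(r4,c4) = 2
(r5,c1) = 3
(r5,c5) = 5
(r5,c6) = 2
(r1,c2) = 3
(r1,c3) = 2
(r2,c1) = 6
(r2,c2) = 5
(r2,c3) = 3
(r4,c3) = 4
(r6,c1) = 4
(r6,c3) = 6

1 3 2 4 6 5 / 6 5 3 1 2 4 / 2 1 5 3 4 6 / 5 6 4 2 1 3 / 3 4 1 6 5 2 / 4 2 6 5 3 1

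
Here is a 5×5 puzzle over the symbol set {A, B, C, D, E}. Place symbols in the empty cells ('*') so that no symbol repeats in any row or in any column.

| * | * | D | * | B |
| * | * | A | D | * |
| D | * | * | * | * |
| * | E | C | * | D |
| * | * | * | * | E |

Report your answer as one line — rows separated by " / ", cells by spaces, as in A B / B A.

C A D E B / E B A D C / D C E B A / B E C A D / A D B C E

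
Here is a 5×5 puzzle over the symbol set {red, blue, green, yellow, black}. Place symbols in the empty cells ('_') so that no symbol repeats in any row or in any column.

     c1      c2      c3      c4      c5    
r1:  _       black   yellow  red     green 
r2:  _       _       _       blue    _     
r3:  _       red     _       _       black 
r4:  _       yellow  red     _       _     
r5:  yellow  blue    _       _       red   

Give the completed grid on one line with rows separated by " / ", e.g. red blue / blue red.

row 1 has {red,green,yellow,black}; column 1 has {yellow} — only blue is left for (r1,c1).
row 2 has {blue}; column 2 has {red,blue,yellow,black} — only green is left for (r2,c2).
row 2 has {blue,green}; column 3 has {red,yellow} — only black is left for (r2,c3).
row 2 has {blue,green,black}; column 5 has {red,green,black} — only yellow is left for (r2,c5).
row 3 has {red,black}; column 1 has {blue,yellow} — only green is left for (r3,c1).
row 3 has {red,green,black}; column 3 has {red,yellow,black} — only blue is left for (r3,c3).
row 3 has {red,blue,green,black}; column 4 has {red,blue} — only yellow is left for (r3,c4).
row 4 has {red,yellow}; column 1 has {blue,green,yellow} — only black is left for (r4,c1).
row 4 has {red,yellow,black}; column 4 has {red,blue,yellow} — only green is left for (r4,c4).
row 4 has {red,green,yellow,black}; column 5 has {red,green,yellow,black} — only blue is left for (r4,c5).
row 5 has {red,blue,yellow}; column 3 has {red,blue,yellow,black} — only green is left for (r5,c3).
row 5 has {red,blue,green,yellow}; column 4 has {red,blue,green,yellow} — only black is left for (r5,c4).
row 2 has {blue,green,yellow,black}; column 1 has {blue,green,yellow,black} — only red is left for (r2,c1).

blue black yellow red green / red green black blue yellow / green red blue yellow black / black yellow red green blue / yellow blue green black red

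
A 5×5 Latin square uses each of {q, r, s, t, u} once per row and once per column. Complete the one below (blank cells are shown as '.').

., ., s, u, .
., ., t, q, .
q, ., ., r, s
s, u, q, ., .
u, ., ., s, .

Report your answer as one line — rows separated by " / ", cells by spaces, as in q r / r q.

t r s u q / r s t q u / q t u r s / s u q t r / u q r s t

Cell (r2,c1): row 2 has {q,t}; column 1 has {q,s,u} → r.
Cell (r2,c2): row 2 has {q,r,t}; column 2 has {u} → s.
Cell (r2,c5): row 2 has {q,r,s,t}; column 5 has {s} → u.
Cell (r3,c2): row 3 has {q,r,s}; column 2 has {s,u} → t.
Cell (r3,c3): row 3 has {q,r,s,t}; column 3 has {q,s,t} → u.
Cell (r4,c4): row 4 has {q,s,u}; column 4 has {q,r,s,u} → t.
Cell (r4,c5): row 4 has {q,s,t,u}; column 5 has {s,u} → r.
Cell (r5,c3): row 5 has {s,u}; column 3 has {q,s,t,u} → r.
Cell (r1,c1): row 1 has {s,u}; column 1 has {q,r,s,u} → t.
Cell (r1,c5): row 1 has {s,t,u}; column 5 has {r,s,u} → q.
Cell (r5,c2): row 5 has {r,s,u}; column 2 has {s,t,u} → q.
Cell (r5,c5): row 5 has {q,r,s,u}; column 5 has {q,r,s,u} → t.
Cell (r1,c2): row 1 has {q,s,t,u}; column 2 has {q,s,t,u} → r.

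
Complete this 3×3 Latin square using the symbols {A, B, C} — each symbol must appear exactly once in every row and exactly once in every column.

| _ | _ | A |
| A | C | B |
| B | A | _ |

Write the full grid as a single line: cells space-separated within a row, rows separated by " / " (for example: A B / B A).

(r1,c1): row 1 has {A}; column 1 has {A,B}, so it must be C.
(r1,c2): row 1 has {A,C}; column 2 has {A,C}, so it must be B.
(r3,c3): row 3 has {A,B}; column 3 has {A,B}, so it must be C.

C B A / A C B / B A C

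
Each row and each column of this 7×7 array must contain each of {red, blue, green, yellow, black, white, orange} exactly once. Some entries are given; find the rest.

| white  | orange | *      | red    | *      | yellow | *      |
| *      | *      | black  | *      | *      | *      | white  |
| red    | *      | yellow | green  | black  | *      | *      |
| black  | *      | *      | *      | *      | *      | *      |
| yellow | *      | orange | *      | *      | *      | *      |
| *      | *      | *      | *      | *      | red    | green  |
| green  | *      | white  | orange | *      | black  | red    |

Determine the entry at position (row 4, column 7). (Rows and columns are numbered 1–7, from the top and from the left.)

Cell (r6,c3): row 6 has {red,green}; column 3 has {yellow,black,white,orange} → blue.
Cell (r1,c3): row 1 has {red,yellow,white,orange}; column 3 has {blue,yellow,black,white,orange} → green.
Cell (r1,c5): row 1 has {red,green,yellow,white,orange}; column 5 has {black} → blue.
Cell (r1,c7): row 1 has {red,blue,green,yellow,white,orange}; column 7 has {red,green,white} → black.
Cell (r4,c3): row 4 has {black}; column 3 has {blue,green,yellow,black,white,orange} → red.
Cell (r5,c7): row 5 has {yellow,orange}; column 7 has {red,green,black,white} → blue.
Cell (r6,c1): row 6 has {red,blue,green}; column 1 has {red,green,yellow,black,white} → orange.
Cell (r7,c5): row 7 has {red,green,black,white,orange}; column 5 has {blue,black} → yellow.
Cell (r2,c1): row 2 has {black,white}; column 1 has {red,green,yellow,black,white,orange} → blue.
Cell (r2,c4): row 2 has {blue,black,white}; column 4 has {red,green,orange} → yellow.
Cell (r3,c7): row 3 has {red,green,yellow,black}; column 7 has {red,blue,green,black,white} → orange.
Cell (r4,c7): row 4 has {red,black}; column 7 has {red,blue,green,black,white,orange} → yellow.

yellow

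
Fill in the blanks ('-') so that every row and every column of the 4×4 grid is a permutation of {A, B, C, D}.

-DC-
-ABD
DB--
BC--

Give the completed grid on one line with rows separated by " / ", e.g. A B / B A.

A D C B / C A B D / D B A C / B C D A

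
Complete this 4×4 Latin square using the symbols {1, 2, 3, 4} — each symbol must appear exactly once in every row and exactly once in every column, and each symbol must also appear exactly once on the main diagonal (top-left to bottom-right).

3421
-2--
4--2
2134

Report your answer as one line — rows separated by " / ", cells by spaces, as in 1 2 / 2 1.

3 4 2 1 / 1 2 4 3 / 4 3 1 2 / 2 1 3 4

Cell (r2,c1): row 2 has {2}; column 1 has {2,3,4} → 1.
Cell (r2,c3): row 2 has {1,2}; column 3 has {2,3} → 4.
Cell (r2,c4): row 2 has {1,2,4}; column 4 has {1,2,4} → 3.
Cell (r3,c2): row 3 has {2,4}; column 2 has {1,2,4} → 3.
Cell (r3,c3): row 3 has {2,3,4}; column 3 has {2,3,4}; the diagonal has {2,3,4} → 1.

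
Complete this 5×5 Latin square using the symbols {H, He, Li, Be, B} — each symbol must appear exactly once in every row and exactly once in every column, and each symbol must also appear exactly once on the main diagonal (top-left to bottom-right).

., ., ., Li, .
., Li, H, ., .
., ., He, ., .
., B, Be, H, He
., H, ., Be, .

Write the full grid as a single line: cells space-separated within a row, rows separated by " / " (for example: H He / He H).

(r1,c3) = B
(r3,c2) = Be
(r3,c4) = B
(r4,c1) = Li
(r5,c3) = Li
(r5,c5) = B
(r1,c1) = Be
(r1,c2) = He
(r1,c5) = H
(r2,c4) = He
(r2,c5) = Be
(r3,c1) = H
(r3,c5) = Li
(r5,c1) = He
(r2,c1) = B

Be He B Li H / B Li H He Be / H Be He B Li / Li B Be H He / He H Li Be B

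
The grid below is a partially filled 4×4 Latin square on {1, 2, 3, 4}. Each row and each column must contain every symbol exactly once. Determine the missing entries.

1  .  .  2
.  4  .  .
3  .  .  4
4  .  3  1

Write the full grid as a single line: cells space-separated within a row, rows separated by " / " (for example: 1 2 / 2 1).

1 3 4 2 / 2 4 1 3 / 3 1 2 4 / 4 2 3 1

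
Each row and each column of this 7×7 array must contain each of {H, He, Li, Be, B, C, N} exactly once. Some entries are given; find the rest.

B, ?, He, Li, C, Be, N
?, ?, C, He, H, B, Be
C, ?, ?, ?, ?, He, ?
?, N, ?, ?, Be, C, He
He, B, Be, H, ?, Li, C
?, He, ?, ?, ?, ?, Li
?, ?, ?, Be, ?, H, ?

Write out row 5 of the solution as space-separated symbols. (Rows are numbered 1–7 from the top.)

(r1,c2) = H
(r2,c2) = Li
(r3,c2) = Be
(r4,c4) = B
(r5,c5) = N

He B Be H N Li C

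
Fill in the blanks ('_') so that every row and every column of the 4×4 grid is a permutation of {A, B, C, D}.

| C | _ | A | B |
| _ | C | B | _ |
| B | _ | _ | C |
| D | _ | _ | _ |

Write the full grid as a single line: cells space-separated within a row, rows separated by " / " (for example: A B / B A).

At row 1, column 2: row 1 has {A,B,C}; column 2 has {C}; that leaves D.
At row 2, column 1: row 2 has {B,C}; column 1 has {B,C,D}; that leaves A.
At row 2, column 4: row 2 has {A,B,C}; column 4 has {B,C}; that leaves D.
At row 3, column 2: row 3 has {B,C}; column 2 has {C,D}; that leaves A.
At row 3, column 3: row 3 has {A,B,C}; column 3 has {A,B}; that leaves D.
At row 4, column 2: row 4 has {D}; column 2 has {A,C,D}; that leaves B.
At row 4, column 3: row 4 has {B,D}; column 3 has {A,B,D}; that leaves C.
At row 4, column 4: row 4 has {B,C,D}; column 4 has {B,C,D}; that leaves A.

C D A B / A C B D / B A D C / D B C A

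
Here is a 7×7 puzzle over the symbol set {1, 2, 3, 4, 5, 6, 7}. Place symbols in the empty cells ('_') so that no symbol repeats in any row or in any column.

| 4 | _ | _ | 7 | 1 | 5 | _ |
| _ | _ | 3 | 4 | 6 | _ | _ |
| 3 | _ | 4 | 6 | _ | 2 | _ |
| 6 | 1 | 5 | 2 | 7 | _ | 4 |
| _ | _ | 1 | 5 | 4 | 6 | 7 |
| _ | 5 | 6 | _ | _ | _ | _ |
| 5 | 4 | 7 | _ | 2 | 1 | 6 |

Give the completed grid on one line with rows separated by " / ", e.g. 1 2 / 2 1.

(r1,c3) = 2
(r1,c7) = 3
(r2,c6) = 7
(r3,c2) = 7
(r3,c5) = 5
(r3,c7) = 1
(r4,c6) = 3
(r5,c1) = 2
(r5,c2) = 3
(r6,c5) = 3
(r6,c6) = 4
(r6,c7) = 2
(r7,c4) = 3
(r1,c2) = 6
(r2,c1) = 1
(r2,c2) = 2
(r2,c7) = 5
(r6,c1) = 7
(r6,c4) = 1

4 6 2 7 1 5 3 / 1 2 3 4 6 7 5 / 3 7 4 6 5 2 1 / 6 1 5 2 7 3 4 / 2 3 1 5 4 6 7 / 7 5 6 1 3 4 2 / 5 4 7 3 2 1 6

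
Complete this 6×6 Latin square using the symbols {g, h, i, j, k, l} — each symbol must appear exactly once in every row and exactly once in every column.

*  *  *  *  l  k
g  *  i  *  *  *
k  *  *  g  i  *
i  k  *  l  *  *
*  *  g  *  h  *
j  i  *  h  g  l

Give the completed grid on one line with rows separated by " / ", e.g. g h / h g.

(r1,c1) = h
(r1,c3) = j
(r1,c4) = i
(r4,c3) = h
(r4,c5) = j
(r4,c6) = g
(r5,c1) = l
(r5,c2) = j
(r5,c4) = k
(r5,c6) = i
(r6,c3) = k
(r1,c2) = g
(r2,c4) = j
(r2,c5) = k
(r2,c6) = h
(r3,c3) = l
(r3,c6) = j
(r2,c2) = l
(r3,c2) = h

h g j i l k / g l i j k h / k h l g i j / i k h l j g / l j g k h i / j i k h g l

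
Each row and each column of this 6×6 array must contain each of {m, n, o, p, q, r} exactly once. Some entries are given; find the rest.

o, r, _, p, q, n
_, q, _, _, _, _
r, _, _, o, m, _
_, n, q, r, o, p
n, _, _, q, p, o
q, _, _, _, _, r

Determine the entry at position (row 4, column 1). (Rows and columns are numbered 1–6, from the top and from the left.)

m

(r1,c3) = m
(r2,c6) = m
(r3,c2) = p
(r3,c3) = n
(r3,c6) = q
(r4,c1) = m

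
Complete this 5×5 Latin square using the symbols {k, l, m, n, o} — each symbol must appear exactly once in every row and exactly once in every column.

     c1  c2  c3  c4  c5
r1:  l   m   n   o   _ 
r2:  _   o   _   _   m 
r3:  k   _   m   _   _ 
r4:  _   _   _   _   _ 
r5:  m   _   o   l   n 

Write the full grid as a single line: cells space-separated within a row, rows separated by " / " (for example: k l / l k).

(r1,c5) = k
(r2,c1) = n
(r2,c4) = k
(r3,c4) = n
(r4,c1) = o
(r4,c4) = m
(r4,c5) = l
(r5,c2) = k
(r2,c3) = l
(r3,c2) = l
(r3,c5) = o
(r4,c2) = n
(r4,c3) = k

l m n o k / n o l k m / k l m n o / o n k m l / m k o l n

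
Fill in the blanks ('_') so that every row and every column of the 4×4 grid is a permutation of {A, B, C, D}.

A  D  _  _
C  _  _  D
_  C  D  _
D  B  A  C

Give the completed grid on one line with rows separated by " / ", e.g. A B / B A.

A D C B / C A B D / B C D A / D B A C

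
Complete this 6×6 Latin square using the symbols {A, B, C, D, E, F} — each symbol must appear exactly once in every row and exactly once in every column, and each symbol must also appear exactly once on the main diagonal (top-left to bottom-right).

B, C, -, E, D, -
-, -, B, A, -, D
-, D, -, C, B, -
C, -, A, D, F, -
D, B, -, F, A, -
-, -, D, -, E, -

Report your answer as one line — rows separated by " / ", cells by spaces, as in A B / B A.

B C F E D A / E F B A C D / A D E C B F / C E A D F B / D B C F A E / F A D B E C

(r1,c3) = F
(r1,c6) = A
(r2,c5) = C
(r3,c3) = E
(r3,c6) = F
(r4,c2) = E
(r4,c6) = B
(r5,c3) = C
(r5,c6) = E
(r6,c4) = B
(r6,c6) = C
(r2,c2) = F
(r3,c1) = A
(r6,c1) = F
(r6,c2) = A
(r2,c1) = E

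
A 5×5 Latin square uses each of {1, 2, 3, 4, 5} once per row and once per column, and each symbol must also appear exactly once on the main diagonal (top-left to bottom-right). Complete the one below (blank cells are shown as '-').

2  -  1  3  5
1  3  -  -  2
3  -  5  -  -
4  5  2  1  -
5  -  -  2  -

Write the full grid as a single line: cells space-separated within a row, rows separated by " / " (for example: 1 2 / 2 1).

2 4 1 3 5 / 1 3 4 5 2 / 3 2 5 4 1 / 4 5 2 1 3 / 5 1 3 2 4

(r1,c2): row 1 has {1,2,3,5}; column 2 has {3,5}, so it must be 4.
(r2,c3): row 2 has {1,2,3}; column 3 has {1,2,5}, so it must be 4.
(r2,c4): row 2 has {1,2,3,4}; column 4 has {1,2,3}, so it must be 5.
(r3,c4): row 3 has {3,5}; column 4 has {1,2,3,5}, so it must be 4.
(r3,c5): row 3 has {3,4,5}; column 5 has {2,5}, so it must be 1.
(r4,c5): row 4 has {1,2,4,5}; column 5 has {1,2,5}, so it must be 3.
(r5,c2): row 5 has {2,5}; column 2 has {3,4,5}, so it must be 1.
(r5,c3): row 5 has {1,2,5}; column 3 has {1,2,4,5}, so it must be 3.
(r5,c5): row 5 has {1,2,3,5}; column 5 has {1,2,3,5}; the diagonal has {1,2,3,5}, so it must be 4.
(r3,c2): row 3 has {1,3,4,5}; column 2 has {1,3,4,5}, so it must be 2.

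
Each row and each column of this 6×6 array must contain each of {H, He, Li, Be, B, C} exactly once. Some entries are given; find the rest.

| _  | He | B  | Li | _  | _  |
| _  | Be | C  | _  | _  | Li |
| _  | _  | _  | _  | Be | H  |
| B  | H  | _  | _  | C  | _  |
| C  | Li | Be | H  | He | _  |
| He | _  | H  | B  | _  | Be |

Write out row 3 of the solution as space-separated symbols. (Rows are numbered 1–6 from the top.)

Li B He C Be H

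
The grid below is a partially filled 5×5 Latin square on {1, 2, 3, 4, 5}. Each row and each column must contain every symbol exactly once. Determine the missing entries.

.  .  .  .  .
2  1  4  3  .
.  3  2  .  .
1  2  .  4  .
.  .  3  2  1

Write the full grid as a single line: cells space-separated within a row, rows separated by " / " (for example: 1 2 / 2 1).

3 4 1 5 2 / 2 1 4 3 5 / 5 3 2 1 4 / 1 2 5 4 3 / 4 5 3 2 1

(r2,c5) = 5
(r3,c5) = 4
(r4,c3) = 5
(r4,c5) = 3
(r1,c3) = 1
(r1,c4) = 5
(r1,c5) = 2
(r3,c1) = 5
(r3,c4) = 1
(r5,c1) = 4
(r5,c2) = 5
(r1,c1) = 3
(r1,c2) = 4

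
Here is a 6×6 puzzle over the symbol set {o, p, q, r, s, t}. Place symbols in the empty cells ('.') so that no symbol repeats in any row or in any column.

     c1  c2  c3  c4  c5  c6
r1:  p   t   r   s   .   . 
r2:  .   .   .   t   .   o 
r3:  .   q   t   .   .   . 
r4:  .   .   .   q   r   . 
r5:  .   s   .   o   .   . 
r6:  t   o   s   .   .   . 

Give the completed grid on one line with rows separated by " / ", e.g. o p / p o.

(r1,c6) = q
(r4,c2) = p
(r4,c3) = o
(r1,c5) = o
(r2,c2) = r
(r4,c1) = s
(r4,c6) = t
(r2,c1) = q
(r2,c3) = p
(r2,c5) = s
(r3,c5) = p
(r5,c1) = r
(r5,c3) = q
(r5,c5) = t
(r5,c6) = p
(r6,c5) = q
(r6,c6) = r
(r3,c1) = o
(r3,c4) = r
(r3,c6) = s
(r6,c4) = p

p t r s o q / q r p t s o / o q t r p s / s p o q r t / r s q o t p / t o s p q r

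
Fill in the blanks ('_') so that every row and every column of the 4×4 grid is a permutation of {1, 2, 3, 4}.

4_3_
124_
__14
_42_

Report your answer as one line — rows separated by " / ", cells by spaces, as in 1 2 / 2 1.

(r1,c2): row 1 has {3,4}; column 2 has {2,4}, so it must be 1.
(r1,c4): row 1 has {1,3,4}; column 4 has {4}, so it must be 2.
(r2,c4): row 2 has {1,2,4}; column 4 has {2,4}, so it must be 3.
(r3,c2): row 3 has {1,4}; column 2 has {1,2,4}, so it must be 3.
(r4,c1): row 4 has {2,4}; column 1 has {1,4}, so it must be 3.
(r4,c4): row 4 has {2,3,4}; column 4 has {2,3,4}, so it must be 1.
(r3,c1): row 3 has {1,3,4}; column 1 has {1,3,4}, so it must be 2.

4 1 3 2 / 1 2 4 3 / 2 3 1 4 / 3 4 2 1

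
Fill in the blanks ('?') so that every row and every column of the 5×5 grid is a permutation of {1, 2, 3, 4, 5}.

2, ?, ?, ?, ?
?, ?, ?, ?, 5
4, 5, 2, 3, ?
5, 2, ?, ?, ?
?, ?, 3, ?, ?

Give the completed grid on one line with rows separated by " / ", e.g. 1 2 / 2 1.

row 3 has {2,3,4,5}; column 5 has {5} — only 1 is left for (r3,c5).
row 5 has {3}; column 1 has {2,4,5} — only 1 is left for (r5,c1).
row 5 has {1,3}; column 2 has {2,5} — only 4 is left for (r5,c2).
row 5 has {1,3,4}; column 5 has {1,5} — only 2 is left for (r5,c5).
row 2 has {5}; column 1 has {1,2,4,5} — only 3 is left for (r2,c1).
row 2 has {3,5}; column 2 has {2,4,5} — only 1 is left for (r2,c2).
row 2 has {1,3,5}; column 3 has {2,3} — only 4 is left for (r2,c3).
row 2 has {1,3,4,5}; column 4 has {3} — only 2 is left for (r2,c4).
row 4 has {2,5}; column 3 has {2,3,4} — only 1 is left for (r4,c3).
row 4 has {1,2,5}; column 4 has {2,3} — only 4 is left for (r4,c4).
row 4 has {1,2,4,5}; column 5 has {1,2,5} — only 3 is left for (r4,c5).
row 5 has {1,2,3,4}; column 4 has {2,3,4} — only 5 is left for (r5,c4).
row 1 has {2}; column 2 has {1,2,4,5} — only 3 is left for (r1,c2).
row 1 has {2,3}; column 3 has {1,2,3,4} — only 5 is left for (r1,c3).
row 1 has {2,3,5}; column 4 has {2,3,4,5} — only 1 is left for (r1,c4).
row 1 has {1,2,3,5}; column 5 has {1,2,3,5} — only 4 is left for (r1,c5).

2 3 5 1 4 / 3 1 4 2 5 / 4 5 2 3 1 / 5 2 1 4 3 / 1 4 3 5 2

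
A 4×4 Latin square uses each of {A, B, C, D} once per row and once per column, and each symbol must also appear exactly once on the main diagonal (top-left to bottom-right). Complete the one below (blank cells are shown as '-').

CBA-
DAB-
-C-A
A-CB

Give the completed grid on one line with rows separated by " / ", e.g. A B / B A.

C B A D / D A B C / B C D A / A D C B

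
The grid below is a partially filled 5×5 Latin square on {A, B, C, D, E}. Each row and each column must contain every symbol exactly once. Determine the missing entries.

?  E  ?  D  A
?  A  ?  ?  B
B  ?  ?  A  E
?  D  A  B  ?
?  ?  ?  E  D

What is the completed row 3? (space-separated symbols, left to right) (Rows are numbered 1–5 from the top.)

B C D A E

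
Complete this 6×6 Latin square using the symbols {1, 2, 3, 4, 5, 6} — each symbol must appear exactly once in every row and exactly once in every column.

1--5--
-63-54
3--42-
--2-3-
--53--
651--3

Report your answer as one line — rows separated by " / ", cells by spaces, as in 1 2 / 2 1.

1 3 4 5 6 2 / 2 6 3 1 5 4 / 3 1 6 4 2 5 / 5 4 2 6 3 1 / 4 2 5 3 1 6 / 6 5 1 2 4 3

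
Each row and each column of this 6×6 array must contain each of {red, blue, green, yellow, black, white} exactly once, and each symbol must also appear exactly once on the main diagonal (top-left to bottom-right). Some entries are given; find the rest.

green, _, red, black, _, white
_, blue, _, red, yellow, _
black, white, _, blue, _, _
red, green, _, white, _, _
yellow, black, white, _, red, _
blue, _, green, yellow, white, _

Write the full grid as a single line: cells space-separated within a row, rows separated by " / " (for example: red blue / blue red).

green yellow red black blue white / white blue black red yellow green / black white yellow blue green red / red green blue white black yellow / yellow black white green red blue / blue red green yellow white black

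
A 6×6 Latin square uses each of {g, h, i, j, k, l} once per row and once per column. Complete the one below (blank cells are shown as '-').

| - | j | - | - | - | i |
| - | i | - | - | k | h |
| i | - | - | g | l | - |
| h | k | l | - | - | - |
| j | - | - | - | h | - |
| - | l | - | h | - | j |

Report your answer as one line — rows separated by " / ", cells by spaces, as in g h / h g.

(r1,c5) = g
(r3,c2) = h
(r3,c6) = k
(r4,c6) = g
(r5,c2) = g
(r5,c6) = l
(r6,c5) = i
(r3,c3) = j
(r4,c5) = j
(r2,c3) = g
(r4,c4) = i
(r5,c4) = k
(r6,c3) = k
(r1,c3) = h
(r1,c4) = l
(r2,c1) = l
(r2,c4) = j
(r5,c3) = i
(r6,c1) = g
(r1,c1) = k

k j h l g i / l i g j k h / i h j g l k / h k l i j g / j g i k h l / g l k h i j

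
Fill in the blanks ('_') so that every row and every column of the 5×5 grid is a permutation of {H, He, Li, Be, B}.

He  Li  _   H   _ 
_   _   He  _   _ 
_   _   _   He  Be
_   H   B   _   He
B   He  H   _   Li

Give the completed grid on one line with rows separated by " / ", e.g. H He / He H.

(r1,c3) = Be
(r1,c5) = B
(r2,c5) = H
(r3,c2) = B
(r3,c3) = Li
(r5,c4) = Be
(r2,c2) = Be
(r3,c1) = H
(r4,c4) = Li
(r2,c1) = Li
(r2,c4) = B
(r4,c1) = Be

He Li Be H B / Li Be He B H / H B Li He Be / Be H B Li He / B He H Be Li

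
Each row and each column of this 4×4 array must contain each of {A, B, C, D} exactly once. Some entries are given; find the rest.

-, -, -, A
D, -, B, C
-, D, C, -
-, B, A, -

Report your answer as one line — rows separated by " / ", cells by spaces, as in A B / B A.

B C D A / D A B C / A D C B / C B A D

(r1,c2) = C
(r1,c3) = D
(r2,c2) = A
(r3,c4) = B
(r4,c1) = C
(r4,c4) = D
(r1,c1) = B
(r3,c1) = A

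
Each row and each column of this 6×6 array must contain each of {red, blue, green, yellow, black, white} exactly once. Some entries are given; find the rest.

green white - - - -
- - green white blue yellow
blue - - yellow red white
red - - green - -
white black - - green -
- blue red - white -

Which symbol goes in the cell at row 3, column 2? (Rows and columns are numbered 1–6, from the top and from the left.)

green

(r2,c1) = black
(r2,c2) = red
(r3,c2) = green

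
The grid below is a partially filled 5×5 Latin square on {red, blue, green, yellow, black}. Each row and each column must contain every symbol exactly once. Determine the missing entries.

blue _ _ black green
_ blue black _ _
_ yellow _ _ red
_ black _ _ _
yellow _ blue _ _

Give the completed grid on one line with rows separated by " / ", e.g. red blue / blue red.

blue red yellow black green / red blue black green yellow / black yellow green blue red / green black red yellow blue / yellow green blue red black

(r1,c2) = red
(r1,c3) = yellow
(r2,c5) = yellow
(r3,c3) = green
(r3,c4) = blue
(r4,c3) = red
(r4,c5) = blue
(r5,c2) = green
(r5,c4) = red
(r5,c5) = black
(r2,c4) = green
(r3,c1) = black
(r4,c1) = green
(r4,c4) = yellow
(r2,c1) = red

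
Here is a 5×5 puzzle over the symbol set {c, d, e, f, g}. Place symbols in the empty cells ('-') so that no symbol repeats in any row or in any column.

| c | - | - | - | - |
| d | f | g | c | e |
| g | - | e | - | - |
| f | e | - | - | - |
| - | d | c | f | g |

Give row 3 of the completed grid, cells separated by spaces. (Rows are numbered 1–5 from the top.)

g c e d f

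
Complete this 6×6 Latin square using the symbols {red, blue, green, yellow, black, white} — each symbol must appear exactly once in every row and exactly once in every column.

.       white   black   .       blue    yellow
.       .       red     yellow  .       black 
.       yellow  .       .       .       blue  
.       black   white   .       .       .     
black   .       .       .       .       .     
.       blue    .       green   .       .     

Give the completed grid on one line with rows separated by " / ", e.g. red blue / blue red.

green white black red blue yellow / blue green red yellow white black / white yellow green black red blue / yellow black white blue green red / black red blue white yellow green / red blue yellow green black white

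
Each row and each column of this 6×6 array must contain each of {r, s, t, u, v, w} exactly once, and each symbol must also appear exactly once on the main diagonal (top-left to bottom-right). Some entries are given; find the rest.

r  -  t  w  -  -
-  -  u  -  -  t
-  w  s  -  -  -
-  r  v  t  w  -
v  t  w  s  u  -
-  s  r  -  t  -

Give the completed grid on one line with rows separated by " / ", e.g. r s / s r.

r u t w v s / w v u r s t / t w s u r v / s r v t w u / v t w s u r / u s r v t w

At row 2, column 2: row 2 has {t,u}; column 2 has {r,s,t,w}; the diagonal has {r,s,t,u}; that leaves v.
At row 2, column 4: row 2 has {t,u,v}; column 4 has {s,t,w}; that leaves r.
At row 2, column 5: row 2 has {r,t,u,v}; column 5 has {t,u,w}; that leaves s.
At row 5, column 6: row 5 has {s,t,u,v,w}; column 6 has {t}; that leaves r.
At row 6, column 6: row 6 has {r,s,t}; column 6 has {r,t}; the diagonal has {r,s,t,u,v}; that leaves w.
At row 1, column 2: row 1 has {r,t,w}; column 2 has {r,s,t,v,w}; that leaves u.
At row 1, column 5: row 1 has {r,t,u,w}; column 5 has {s,t,u,w}; that leaves v.
At row 1, column 6: row 1 has {r,t,u,v,w}; column 6 has {r,t,w}; that leaves s.
At row 2, column 1: row 2 has {r,s,t,u,v}; column 1 has {r,v}; that leaves w.
At row 3, column 5: row 3 has {s,w}; column 5 has {s,t,u,v,w}; that leaves r.
At row 4, column 6: row 4 has {r,t,v,w}; column 6 has {r,s,t,w}; that leaves u.
At row 6, column 1: row 6 has {r,s,t,w}; column 1 has {r,v,w}; that leaves u.
At row 6, column 4: row 6 has {r,s,t,u,w}; column 4 has {r,s,t,w}; that leaves v.
At row 3, column 1: row 3 has {r,s,w}; column 1 has {r,u,v,w}; that leaves t.
At row 3, column 4: row 3 has {r,s,t,w}; column 4 has {r,s,t,v,w}; that leaves u.
At row 3, column 6: row 3 has {r,s,t,u,w}; column 6 has {r,s,t,u,w}; that leaves v.
At row 4, column 1: row 4 has {r,t,u,v,w}; column 1 has {r,t,u,v,w}; that leaves s.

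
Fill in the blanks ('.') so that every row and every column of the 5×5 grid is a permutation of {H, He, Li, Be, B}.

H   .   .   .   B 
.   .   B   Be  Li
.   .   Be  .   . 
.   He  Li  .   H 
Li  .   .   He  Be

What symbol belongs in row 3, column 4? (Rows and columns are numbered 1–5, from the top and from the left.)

H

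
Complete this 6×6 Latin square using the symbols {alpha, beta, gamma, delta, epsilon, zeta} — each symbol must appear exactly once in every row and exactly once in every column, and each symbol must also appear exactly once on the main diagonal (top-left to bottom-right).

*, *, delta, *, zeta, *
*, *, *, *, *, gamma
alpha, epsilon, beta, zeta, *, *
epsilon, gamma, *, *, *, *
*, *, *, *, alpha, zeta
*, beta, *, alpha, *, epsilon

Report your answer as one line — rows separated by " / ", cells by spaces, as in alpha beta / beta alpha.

(r1,c1) = gamma
(r1,c2) = alpha
(r1,c6) = beta
(r3,c6) = delta
(r4,c4) = delta
(r4,c5) = beta
(r4,c6) = alpha
(r5,c2) = delta
(r1,c4) = epsilon
(r2,c2) = zeta
(r2,c4) = beta
(r3,c5) = gamma
(r4,c3) = zeta
(r5,c1) = beta
(r5,c4) = gamma
(r6,c3) = gamma
(r6,c5) = delta
(r2,c1) = delta
(r2,c5) = epsilon
(r5,c3) = epsilon
(r6,c1) = zeta
(r2,c3) = alpha

gamma alpha delta epsilon zeta beta / delta zeta alpha beta epsilon gamma / alpha epsilon beta zeta gamma delta / epsilon gamma zeta delta beta alpha / beta delta epsilon gamma alpha zeta / zeta beta gamma alpha delta epsilon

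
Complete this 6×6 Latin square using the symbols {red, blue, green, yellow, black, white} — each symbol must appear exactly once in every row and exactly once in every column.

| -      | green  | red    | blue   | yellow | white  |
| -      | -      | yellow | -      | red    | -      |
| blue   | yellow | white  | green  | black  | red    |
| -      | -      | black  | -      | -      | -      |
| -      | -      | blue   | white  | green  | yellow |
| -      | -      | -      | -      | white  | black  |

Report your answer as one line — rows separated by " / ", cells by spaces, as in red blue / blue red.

black green red blue yellow white / green white yellow black red blue / blue yellow white green black red / white red black yellow blue green / red black blue white green yellow / yellow blue green red white black

(r1,c1): row 1 has {red,blue,green,yellow,white}; column 1 has {blue}, so it must be black.
(r2,c4): row 2 has {red,yellow}; column 4 has {blue,green,white}, so it must be black.
(r4,c5): row 4 has {black}; column 5 has {red,green,yellow,black,white}, so it must be blue.
(r4,c6): row 4 has {blue,black}; column 6 has {red,yellow,black,white}, so it must be green.
(r5,c1): row 5 has {blue,green,yellow,white}; column 1 has {blue,black}, so it must be red.
(r5,c2): row 5 has {red,blue,green,yellow,white}; column 2 has {green,yellow}, so it must be black.
(r6,c3): row 6 has {black,white}; column 3 has {red,blue,yellow,black,white}, so it must be green.
(r2,c6): row 2 has {red,yellow,black}; column 6 has {red,green,yellow,black,white}, so it must be blue.
(r6,c1): row 6 has {green,black,white}; column 1 has {red,blue,black}, so it must be yellow.
(r6,c4): row 6 has {green,yellow,black,white}; column 4 has {blue,green,black,white}, so it must be red.
(r2,c2): row 2 has {red,blue,yellow,black}; column 2 has {green,yellow,black}, so it must be white.
(r4,c1): row 4 has {blue,green,black}; column 1 has {red,blue,yellow,black}, so it must be white.
(r4,c2): row 4 has {blue,green,black,white}; column 2 has {green,yellow,black,white}, so it must be red.
(r4,c4): row 4 has {red,blue,green,black,white}; column 4 has {red,blue,green,black,white}, so it must be yellow.
(r6,c2): row 6 has {red,green,yellow,black,white}; column 2 has {red,green,yellow,black,white}, so it must be blue.
(r2,c1): row 2 has {red,blue,yellow,black,white}; column 1 has {red,blue,yellow,black,white}, so it must be green.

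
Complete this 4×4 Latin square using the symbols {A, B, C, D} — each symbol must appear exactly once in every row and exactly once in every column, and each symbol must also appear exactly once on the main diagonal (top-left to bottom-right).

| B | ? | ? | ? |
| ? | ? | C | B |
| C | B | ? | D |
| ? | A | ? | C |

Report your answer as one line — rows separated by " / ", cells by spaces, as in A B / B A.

(r1,c4): row 1 has {B}; column 4 has {B,C,D}, so it must be A.
(r2,c2): row 2 has {B,C}; column 2 has {A,B}; the diagonal has {B,C}, so it must be D.
(r3,c3): row 3 has {B,C,D}; column 3 has {C}; the diagonal has {B,C,D}, so it must be A.
(r4,c1): row 4 has {A,C}; column 1 has {B,C}, so it must be D.
(r4,c3): row 4 has {A,C,D}; column 3 has {A,C}, so it must be B.
(r1,c2): row 1 has {A,B}; column 2 has {A,B,D}, so it must be C.
(r1,c3): row 1 has {A,B,C}; column 3 has {A,B,C}, so it must be D.
(r2,c1): row 2 has {B,C,D}; column 1 has {B,C,D}, so it must be A.

B C D A / A D C B / C B A D / D A B C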